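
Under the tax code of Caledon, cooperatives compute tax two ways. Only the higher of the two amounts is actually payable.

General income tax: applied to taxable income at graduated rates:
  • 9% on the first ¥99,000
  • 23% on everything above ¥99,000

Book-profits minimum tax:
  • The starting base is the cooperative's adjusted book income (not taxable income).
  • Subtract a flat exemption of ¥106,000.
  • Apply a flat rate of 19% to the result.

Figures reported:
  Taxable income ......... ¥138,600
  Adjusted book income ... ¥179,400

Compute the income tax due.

¥18,018

Book-profits minimum tax:
  Base (adjusted book income): ¥179,400
  Less exemption ¥106,000 → base ¥73,400
  ¥73,400 × 19% = ¥13,946

General income tax:
  ¥99,000 × 9% = ¥8,910
  ¥39,600 × 23% = ¥9,108
  → ¥18,018

¥18,018 > ¥13,946, so the general income tax governs.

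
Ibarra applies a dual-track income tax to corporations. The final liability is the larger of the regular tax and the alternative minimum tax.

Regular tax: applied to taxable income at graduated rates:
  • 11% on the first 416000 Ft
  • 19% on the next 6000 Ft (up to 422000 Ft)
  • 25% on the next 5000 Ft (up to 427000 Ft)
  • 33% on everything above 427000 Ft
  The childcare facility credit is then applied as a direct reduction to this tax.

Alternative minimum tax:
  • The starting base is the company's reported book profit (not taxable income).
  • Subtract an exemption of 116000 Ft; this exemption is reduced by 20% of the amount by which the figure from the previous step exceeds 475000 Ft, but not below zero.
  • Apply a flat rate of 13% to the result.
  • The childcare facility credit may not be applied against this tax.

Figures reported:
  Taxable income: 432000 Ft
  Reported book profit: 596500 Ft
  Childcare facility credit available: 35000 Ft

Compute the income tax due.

65624 Ft

Regular tax:
  416000 Ft × 11% = 45760 Ft
  6000 Ft × 19% = 1140 Ft
  5000 Ft × 25% = 1250 Ft
  5000 Ft × 33% = 1650 Ft
  → 49800 Ft
  Less childcare facility credit 35000 Ft → 14800 Ft

Alternative minimum tax:
  Base (reported book profit): 596500 Ft
  Exemption: 116000 Ft − 20% × (596500 Ft − 475000 Ft) = 116000 Ft − 24300 Ft = 91700 Ft
  Base: 596500 Ft − 91700 Ft = 504800 Ft
  504800 Ft × 13% = 65624 Ft

65624 Ft > 14800 Ft, so the alternative minimum tax is the binding amount.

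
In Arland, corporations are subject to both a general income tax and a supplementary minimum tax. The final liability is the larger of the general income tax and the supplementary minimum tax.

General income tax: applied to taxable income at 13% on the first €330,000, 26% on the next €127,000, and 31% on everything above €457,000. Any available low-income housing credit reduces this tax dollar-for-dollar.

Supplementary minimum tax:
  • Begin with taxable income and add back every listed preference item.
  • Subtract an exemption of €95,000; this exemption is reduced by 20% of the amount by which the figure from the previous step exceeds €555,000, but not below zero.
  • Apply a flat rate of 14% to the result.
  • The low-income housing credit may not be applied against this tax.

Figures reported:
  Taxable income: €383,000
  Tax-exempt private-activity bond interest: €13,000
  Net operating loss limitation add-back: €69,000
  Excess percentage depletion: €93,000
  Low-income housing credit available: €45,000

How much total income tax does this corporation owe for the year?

€64,904

General income tax:
  €330,000 × 13% = €42,900
  €53,000 × 26% = €13,780
  → €56,680
  Less low-income housing credit €45,000 → €11,680

Supplementary minimum tax:
  Adjusted income: €383,000 + €13,000 + €69,000 + €93,000 = €558,000
  Exemption: €95,000 − 20% × (€558,000 − €555,000) = €95,000 − €600 = €94,400
  Base: €558,000 − €94,400 = €463,600
  €463,600 × 14% = €64,904

€64,904 > €11,680, so the supplementary minimum tax is the binding amount.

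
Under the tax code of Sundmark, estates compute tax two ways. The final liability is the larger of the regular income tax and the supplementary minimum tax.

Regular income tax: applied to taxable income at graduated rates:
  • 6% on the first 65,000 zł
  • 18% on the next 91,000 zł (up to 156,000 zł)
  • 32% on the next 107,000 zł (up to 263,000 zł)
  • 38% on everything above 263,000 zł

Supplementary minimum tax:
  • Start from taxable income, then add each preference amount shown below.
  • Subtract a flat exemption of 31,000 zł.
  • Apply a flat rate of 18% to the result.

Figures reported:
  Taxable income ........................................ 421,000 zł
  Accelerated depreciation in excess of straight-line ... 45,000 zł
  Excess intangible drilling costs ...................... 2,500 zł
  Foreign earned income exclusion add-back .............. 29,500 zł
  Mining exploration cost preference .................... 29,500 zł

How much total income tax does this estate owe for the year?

Regular income tax:
  65,000 zł × 6% = 3,900 zł
  91,000 zł × 18% = 16,380 zł
  107,000 zł × 32% = 34,240 zł
  158,000 zł × 38% = 60,040 zł
  → 114,560 zł

Supplementary minimum tax:
  Adjusted income: 421,000 zł + 45,000 zł + 2,500 zł + 29,500 zł + 29,500 zł = 527,500 zł
  Less exemption 31,000 zł → base 496,500 zł
  496,500 zł × 18% = 89,370 zł

114,560 zł > 89,370 zł, so the regular income tax governs.

114,560 zł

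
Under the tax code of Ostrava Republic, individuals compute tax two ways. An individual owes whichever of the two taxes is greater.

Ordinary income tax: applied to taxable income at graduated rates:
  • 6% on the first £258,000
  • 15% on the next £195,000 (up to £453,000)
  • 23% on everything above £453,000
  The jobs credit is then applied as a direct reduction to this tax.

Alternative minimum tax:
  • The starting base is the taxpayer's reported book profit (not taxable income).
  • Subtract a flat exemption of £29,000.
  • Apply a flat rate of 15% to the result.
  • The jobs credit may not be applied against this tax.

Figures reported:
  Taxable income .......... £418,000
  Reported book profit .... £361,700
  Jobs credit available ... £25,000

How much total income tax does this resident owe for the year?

£49,905

Ordinary income tax:
  £258,000 × 6% = £15,480
  £160,000 × 15% = £24,000
  → £39,480
  Less jobs credit £25,000 → £14,480

Alternative minimum tax:
  Base (reported book profit): £361,700
  Less exemption £29,000 → base £332,700
  £332,700 × 15% = £49,905

£49,905 > £14,480, so the alternative minimum tax is the binding amount.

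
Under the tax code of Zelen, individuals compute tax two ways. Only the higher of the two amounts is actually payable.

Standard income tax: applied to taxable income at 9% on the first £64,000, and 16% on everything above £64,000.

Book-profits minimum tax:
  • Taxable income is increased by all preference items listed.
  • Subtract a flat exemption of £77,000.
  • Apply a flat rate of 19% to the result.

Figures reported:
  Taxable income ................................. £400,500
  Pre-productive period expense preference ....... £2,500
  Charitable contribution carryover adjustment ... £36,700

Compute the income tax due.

Book-profits minimum tax:
  Adjusted income: £400,500 + £2,500 + £36,700 = £439,700
  Less exemption £77,000 → base £362,700
  £362,700 × 19% = £68,913

Standard income tax:
  £64,000 × 9% = £5,760
  £336,500 × 16% = £53,840
  → £59,600

£68,913 > £59,600, so the book-profits minimum tax is the binding amount.

£68,913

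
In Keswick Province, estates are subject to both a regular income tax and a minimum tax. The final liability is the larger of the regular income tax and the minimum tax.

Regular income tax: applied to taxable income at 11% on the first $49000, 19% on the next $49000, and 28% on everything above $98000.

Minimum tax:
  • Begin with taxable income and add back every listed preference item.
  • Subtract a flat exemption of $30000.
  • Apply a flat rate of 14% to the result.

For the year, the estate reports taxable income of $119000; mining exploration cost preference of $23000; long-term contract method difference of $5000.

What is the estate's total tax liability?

Regular income tax:
  $49000 × 11% = $5390
  $49000 × 19% = $9310
  $21000 × 28% = $5880
  → $20580

Minimum tax:
  Adjusted income: $119000 + $23000 + $5000 = $147000
  Less exemption $30000 → base $117000
  $117000 × 14% = $16380

$20580 > $16380, so the regular income tax governs.

$20580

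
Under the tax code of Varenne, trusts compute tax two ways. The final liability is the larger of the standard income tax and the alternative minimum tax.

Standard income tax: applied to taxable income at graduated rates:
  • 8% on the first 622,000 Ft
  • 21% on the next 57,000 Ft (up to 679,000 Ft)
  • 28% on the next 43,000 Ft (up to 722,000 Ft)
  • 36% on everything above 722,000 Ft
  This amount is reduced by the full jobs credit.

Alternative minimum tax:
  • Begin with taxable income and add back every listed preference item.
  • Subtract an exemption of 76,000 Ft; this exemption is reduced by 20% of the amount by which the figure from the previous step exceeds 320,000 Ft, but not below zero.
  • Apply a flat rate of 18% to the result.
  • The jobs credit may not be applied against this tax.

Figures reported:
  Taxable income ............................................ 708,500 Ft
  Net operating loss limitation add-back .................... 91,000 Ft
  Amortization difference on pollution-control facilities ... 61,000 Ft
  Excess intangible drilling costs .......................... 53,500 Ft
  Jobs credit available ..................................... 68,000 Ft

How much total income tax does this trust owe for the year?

164,520 Ft

Standard income tax:
  622,000 Ft × 8% = 49,760 Ft
  57,000 Ft × 21% = 11,970 Ft
  29,500 Ft × 28% = 8,260 Ft
  → 69,990 Ft
  Less jobs credit 68,000 Ft → 1,990 Ft

Alternative minimum tax:
  Adjusted income: 708,500 Ft + 91,000 Ft + 61,000 Ft + 53,500 Ft = 914,000 Ft
  Exemption: 20% × (914,000 Ft − 320,000 Ft) = 118,800 Ft ≥ 76,000 Ft, so the exemption is fully phased out
  Base: 914,000 Ft − 0 Ft = 914,000 Ft
  914,000 Ft × 18% = 164,520 Ft

164,520 Ft > 1,990 Ft, so the alternative minimum tax is the binding amount.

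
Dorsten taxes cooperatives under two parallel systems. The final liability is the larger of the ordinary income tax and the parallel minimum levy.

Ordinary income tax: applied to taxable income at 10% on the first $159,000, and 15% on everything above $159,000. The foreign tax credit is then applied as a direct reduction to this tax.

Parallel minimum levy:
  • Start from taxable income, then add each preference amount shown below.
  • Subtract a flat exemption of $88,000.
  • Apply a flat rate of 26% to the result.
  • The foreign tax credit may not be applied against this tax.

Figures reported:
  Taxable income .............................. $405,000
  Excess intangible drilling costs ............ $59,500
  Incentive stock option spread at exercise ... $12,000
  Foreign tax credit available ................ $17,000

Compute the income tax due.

$101,010

Parallel minimum levy:
  Adjusted income: $405,000 + $59,500 + $12,000 = $476,500
  Less exemption $88,000 → base $388,500
  $388,500 × 26% = $101,010

Ordinary income tax:
  $159,000 × 10% = $15,900
  $246,000 × 15% = $36,900
  → $52,800
  Less foreign tax credit $17,000 → $35,800

$101,010 > $35,800, so the parallel minimum levy is the binding amount.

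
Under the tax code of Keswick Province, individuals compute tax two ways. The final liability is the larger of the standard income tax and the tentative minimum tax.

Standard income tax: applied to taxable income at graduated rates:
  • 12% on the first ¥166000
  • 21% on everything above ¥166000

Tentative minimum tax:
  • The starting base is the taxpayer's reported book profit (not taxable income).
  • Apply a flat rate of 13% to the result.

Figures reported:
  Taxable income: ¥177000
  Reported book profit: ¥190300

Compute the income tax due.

Tentative minimum tax:
  Base (reported book profit): ¥190300
  ¥190300 × 13% = ¥24739

Standard income tax:
  ¥166000 × 12% = ¥19920
  ¥11000 × 21% = ¥2310
  → ¥22230

¥24739 > ¥22230, so the tentative minimum tax is the binding amount.

¥24739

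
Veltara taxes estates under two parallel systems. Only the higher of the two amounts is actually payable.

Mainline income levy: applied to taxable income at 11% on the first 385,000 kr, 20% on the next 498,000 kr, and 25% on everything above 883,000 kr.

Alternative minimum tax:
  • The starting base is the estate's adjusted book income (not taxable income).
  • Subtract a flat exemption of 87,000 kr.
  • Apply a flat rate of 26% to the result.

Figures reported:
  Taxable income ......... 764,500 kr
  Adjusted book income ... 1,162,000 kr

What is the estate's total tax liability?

279,500 kr

Alternative minimum tax:
  Base (adjusted book income): 1,162,000 kr
  Less exemption 87,000 kr → base 1,075,000 kr
  1,075,000 kr × 26% = 279,500 kr

Mainline income levy:
  385,000 kr × 11% = 42,350 kr
  379,500 kr × 20% = 75,900 kr
  → 118,250 kr

279,500 kr > 118,250 kr, so the alternative minimum tax is the binding amount.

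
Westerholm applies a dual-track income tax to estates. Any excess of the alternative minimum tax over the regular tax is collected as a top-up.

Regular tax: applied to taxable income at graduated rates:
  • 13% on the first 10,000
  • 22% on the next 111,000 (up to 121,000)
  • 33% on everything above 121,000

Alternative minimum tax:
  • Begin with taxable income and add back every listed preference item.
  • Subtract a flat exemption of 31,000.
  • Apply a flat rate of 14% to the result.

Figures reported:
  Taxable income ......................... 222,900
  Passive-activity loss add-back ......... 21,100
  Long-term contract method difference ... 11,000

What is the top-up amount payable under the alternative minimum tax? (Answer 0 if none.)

Alternative minimum tax:
  Adjusted income: 222,900 + 21,100 + 11,000 = 255,000
  Less exemption 31,000 → base 224,000
  224,000 × 14% = 31,360

Regular tax:
  10,000 × 13% = 1,300
  111,000 × 22% = 24,420
  101,900 × 33% = 33,627
  → 59,347

31,360 ≤ 59,347, so no add-on is due.

0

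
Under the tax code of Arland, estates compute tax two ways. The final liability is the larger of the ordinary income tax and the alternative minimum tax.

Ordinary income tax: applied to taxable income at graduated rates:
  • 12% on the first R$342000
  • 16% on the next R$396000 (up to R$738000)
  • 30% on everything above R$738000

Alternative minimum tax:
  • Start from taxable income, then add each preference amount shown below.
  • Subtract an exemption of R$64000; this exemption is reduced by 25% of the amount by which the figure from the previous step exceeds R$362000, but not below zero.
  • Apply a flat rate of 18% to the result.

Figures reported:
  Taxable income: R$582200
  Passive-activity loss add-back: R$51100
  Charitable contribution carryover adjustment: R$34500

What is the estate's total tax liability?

R$120204

Alternative minimum tax:
  Adjusted income: R$582200 + R$51100 + R$34500 = R$667800
  Exemption: 25% × (R$667800 − R$362000) = R$76450 ≥ R$64000, so the exemption is fully phased out
  Base: R$667800 − R$0 = R$667800
  R$667800 × 18% = R$120204

Ordinary income tax:
  R$342000 × 12% = R$41040
  R$240200 × 16% = R$38432
  → R$79472

R$120204 > R$79472, so the alternative minimum tax is the binding amount.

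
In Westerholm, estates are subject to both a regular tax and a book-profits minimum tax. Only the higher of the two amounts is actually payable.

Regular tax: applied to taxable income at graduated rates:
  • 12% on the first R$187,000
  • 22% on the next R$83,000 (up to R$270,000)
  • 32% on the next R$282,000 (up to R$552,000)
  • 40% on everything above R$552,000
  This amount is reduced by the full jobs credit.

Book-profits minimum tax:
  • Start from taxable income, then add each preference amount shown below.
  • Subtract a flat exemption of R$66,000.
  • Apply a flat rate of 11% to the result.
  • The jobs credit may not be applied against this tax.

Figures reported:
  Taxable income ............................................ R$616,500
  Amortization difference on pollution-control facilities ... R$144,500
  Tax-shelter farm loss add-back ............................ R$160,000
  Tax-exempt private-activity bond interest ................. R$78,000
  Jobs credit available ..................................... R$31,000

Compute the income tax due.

R$125,740

Book-profits minimum tax:
  Adjusted income: R$616,500 + R$144,500 + R$160,000 + R$78,000 = R$999,000
  Less exemption R$66,000 → base R$933,000
  R$933,000 × 11% = R$102,630

Regular tax:
  R$187,000 × 12% = R$22,440
  R$83,000 × 22% = R$18,260
  R$282,000 × 32% = R$90,240
  R$64,500 × 40% = R$25,800
  → R$156,740
  Less jobs credit R$31,000 → R$125,740

R$125,740 > R$102,630, so the regular tax governs.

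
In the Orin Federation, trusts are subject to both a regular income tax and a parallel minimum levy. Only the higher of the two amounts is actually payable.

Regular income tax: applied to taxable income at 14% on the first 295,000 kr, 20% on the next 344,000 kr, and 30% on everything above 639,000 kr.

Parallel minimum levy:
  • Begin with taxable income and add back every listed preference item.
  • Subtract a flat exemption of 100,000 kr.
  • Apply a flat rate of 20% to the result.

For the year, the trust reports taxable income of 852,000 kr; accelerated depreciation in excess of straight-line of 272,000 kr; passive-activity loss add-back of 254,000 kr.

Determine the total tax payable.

255,600 kr

Parallel minimum levy:
  Adjusted income: 852,000 kr + 272,000 kr + 254,000 kr = 1,378,000 kr
  Less exemption 100,000 kr → base 1,278,000 kr
  1,278,000 kr × 20% = 255,600 kr

Regular income tax:
  295,000 kr × 14% = 41,300 kr
  344,000 kr × 20% = 68,800 kr
  213,000 kr × 30% = 63,900 kr
  → 174,000 kr

255,600 kr > 174,000 kr, so the parallel minimum levy is the binding amount.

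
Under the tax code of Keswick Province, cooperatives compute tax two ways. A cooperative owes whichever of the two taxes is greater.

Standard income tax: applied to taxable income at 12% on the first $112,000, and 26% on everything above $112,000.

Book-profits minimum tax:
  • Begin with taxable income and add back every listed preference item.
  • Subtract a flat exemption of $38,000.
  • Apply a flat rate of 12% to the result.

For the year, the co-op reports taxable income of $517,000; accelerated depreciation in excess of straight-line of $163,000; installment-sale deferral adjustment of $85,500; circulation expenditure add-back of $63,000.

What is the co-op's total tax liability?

Book-profits minimum tax:
  Adjusted income: $517,000 + $163,000 + $85,500 + $63,000 = $828,500
  Less exemption $38,000 → base $790,500
  $790,500 × 12% = $94,860

Standard income tax:
  $112,000 × 12% = $13,440
  $405,000 × 26% = $105,300
  → $118,740

$118,740 > $94,860, so the standard income tax governs.

$118,740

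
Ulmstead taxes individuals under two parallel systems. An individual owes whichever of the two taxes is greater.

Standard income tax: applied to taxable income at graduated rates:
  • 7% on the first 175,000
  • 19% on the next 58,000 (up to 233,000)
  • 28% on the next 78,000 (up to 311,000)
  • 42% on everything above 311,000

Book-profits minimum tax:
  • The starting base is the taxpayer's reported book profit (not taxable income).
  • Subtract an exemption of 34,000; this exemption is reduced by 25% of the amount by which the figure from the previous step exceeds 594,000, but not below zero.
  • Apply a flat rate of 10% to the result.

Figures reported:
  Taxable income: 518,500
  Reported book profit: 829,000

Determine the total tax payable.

132,260

Book-profits minimum tax:
  Base (reported book profit): 829,000
  Exemption: 25% × (829,000 − 594,000) = 58,750 ≥ 34,000, so the exemption is fully phased out
  Base: 829,000 − 0 = 829,000
  829,000 × 10% = 82,900

Standard income tax:
  175,000 × 7% = 12,250
  58,000 × 19% = 11,020
  78,000 × 28% = 21,840
  207,500 × 42% = 87,150
  → 132,260

132,260 > 82,900, so the standard income tax governs.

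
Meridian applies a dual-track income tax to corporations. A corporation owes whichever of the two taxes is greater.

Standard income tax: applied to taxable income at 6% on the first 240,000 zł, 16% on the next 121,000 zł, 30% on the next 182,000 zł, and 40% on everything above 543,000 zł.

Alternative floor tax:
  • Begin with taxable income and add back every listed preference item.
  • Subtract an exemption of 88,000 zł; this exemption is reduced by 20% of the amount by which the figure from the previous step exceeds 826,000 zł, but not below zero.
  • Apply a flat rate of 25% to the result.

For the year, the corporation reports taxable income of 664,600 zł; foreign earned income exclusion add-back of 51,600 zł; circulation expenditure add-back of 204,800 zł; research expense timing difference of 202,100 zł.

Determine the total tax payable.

273,630 zł

Alternative floor tax:
  Adjusted income: 664,600 zł + 51,600 zł + 204,800 zł + 202,100 zł = 1,123,100 zł
  Exemption: 88,000 zł − 20% × (1,123,100 zł − 826,000 zł) = 88,000 zł − 59,420 zł = 28,580 zł
  Base: 1,123,100 zł − 28,580 zł = 1,094,520 zł
  1,094,520 zł × 25% = 273,630 zł

Standard income tax:
  240,000 zł × 6% = 14,400 zł
  121,000 zł × 16% = 19,360 zł
  182,000 zł × 30% = 54,600 zł
  121,600 zł × 40% = 48,640 zł
  → 137,000 zł

273,630 zł > 137,000 zł, so the alternative floor tax is the binding amount.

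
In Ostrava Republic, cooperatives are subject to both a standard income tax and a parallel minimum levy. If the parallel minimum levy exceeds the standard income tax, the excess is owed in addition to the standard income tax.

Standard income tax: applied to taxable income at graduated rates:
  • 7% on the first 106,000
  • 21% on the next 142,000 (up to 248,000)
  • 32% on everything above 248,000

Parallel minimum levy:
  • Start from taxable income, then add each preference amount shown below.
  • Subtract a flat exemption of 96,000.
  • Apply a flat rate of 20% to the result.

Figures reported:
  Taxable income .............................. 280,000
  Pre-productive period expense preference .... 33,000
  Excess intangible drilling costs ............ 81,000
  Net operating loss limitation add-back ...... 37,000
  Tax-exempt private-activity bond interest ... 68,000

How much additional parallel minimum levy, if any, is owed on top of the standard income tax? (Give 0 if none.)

33,120

Parallel minimum levy:
  Adjusted income: 280,000 + 33,000 + 81,000 + 37,000 + 68,000 = 499,000
  Less exemption 96,000 → base 403,000
  403,000 × 20% = 80,600

Standard income tax:
  106,000 × 7% = 7,420
  142,000 × 21% = 29,820
  32,000 × 32% = 10,240
  → 47,480

Excess of parallel minimum levy over standard income tax: 80,600 − 47,480 = 33,120.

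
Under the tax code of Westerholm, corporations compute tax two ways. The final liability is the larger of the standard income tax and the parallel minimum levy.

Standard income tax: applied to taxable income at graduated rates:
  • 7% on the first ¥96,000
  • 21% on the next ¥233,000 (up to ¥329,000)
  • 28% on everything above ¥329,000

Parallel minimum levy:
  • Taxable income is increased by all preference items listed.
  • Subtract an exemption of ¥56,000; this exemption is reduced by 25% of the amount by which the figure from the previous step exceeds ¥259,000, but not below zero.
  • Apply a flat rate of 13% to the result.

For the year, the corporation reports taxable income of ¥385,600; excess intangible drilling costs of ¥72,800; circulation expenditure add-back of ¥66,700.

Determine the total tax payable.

¥71,498

Parallel minimum levy:
  Adjusted income: ¥385,600 + ¥72,800 + ¥66,700 = ¥525,100
  Exemption: 25% × (¥525,100 − ¥259,000) = ¥66,525 ≥ ¥56,000, so the exemption is fully phased out
  Base: ¥525,100 − ¥0 = ¥525,100
  ¥525,100 × 13% = ¥68,263

Standard income tax:
  ¥96,000 × 7% = ¥6,720
  ¥233,000 × 21% = ¥48,930
  ¥56,600 × 28% = ¥15,848
  → ¥71,498

¥71,498 > ¥68,263, so the standard income tax governs.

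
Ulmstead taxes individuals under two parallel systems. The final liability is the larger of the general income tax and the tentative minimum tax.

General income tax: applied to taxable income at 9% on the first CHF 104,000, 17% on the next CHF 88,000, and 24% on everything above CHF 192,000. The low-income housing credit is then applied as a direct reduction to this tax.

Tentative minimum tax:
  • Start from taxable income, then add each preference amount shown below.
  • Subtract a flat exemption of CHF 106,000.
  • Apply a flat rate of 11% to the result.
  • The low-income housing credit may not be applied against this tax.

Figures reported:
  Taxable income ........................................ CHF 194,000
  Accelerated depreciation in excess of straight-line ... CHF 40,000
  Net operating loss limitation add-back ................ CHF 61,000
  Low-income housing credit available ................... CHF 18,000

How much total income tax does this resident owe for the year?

CHF 20,790

General income tax:
  CHF 104,000 × 9% = CHF 9,360
  CHF 88,000 × 17% = CHF 14,960
  CHF 2,000 × 24% = CHF 480
  → CHF 24,800
  Less low-income housing credit CHF 18,000 → CHF 6,800

Tentative minimum tax:
  Adjusted income: CHF 194,000 + CHF 40,000 + CHF 61,000 = CHF 295,000
  Less exemption CHF 106,000 → base CHF 189,000
  CHF 189,000 × 11% = CHF 20,790

CHF 20,790 > CHF 6,800, so the tentative minimum tax is the binding amount.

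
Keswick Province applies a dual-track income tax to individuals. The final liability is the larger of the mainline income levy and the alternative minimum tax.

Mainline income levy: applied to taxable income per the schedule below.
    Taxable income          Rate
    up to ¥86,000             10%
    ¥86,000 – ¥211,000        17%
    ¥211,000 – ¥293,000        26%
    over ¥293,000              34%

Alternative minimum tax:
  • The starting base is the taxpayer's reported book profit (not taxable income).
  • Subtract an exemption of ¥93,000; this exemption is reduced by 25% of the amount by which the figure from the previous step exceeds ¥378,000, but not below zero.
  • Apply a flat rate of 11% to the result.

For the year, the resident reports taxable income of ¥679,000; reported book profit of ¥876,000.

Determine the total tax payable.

Alternative minimum tax:
  Base (reported book profit): ¥876,000
  Exemption: 25% × (¥876,000 − ¥378,000) = ¥124,500 ≥ ¥93,000, so the exemption is fully phased out
  Base: ¥876,000 − ¥0 = ¥876,000
  ¥876,000 × 11% = ¥96,360

Mainline income levy:
  ¥86,000 × 10% = ¥8,600
  ¥125,000 × 17% = ¥21,250
  ¥82,000 × 26% = ¥21,320
  ¥386,000 × 34% = ¥131,240
  → ¥182,410

¥182,410 > ¥96,360, so the mainline income levy governs.

¥182,410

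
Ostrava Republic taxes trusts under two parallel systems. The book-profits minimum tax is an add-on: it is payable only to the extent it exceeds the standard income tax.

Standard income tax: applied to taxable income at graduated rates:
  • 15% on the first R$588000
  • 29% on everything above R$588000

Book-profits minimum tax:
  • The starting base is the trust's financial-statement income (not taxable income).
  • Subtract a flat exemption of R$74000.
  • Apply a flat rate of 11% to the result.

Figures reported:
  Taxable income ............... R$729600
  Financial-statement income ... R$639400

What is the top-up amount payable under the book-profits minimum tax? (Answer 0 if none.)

Standard income tax:
  R$588000 × 15% = R$88200
  R$141600 × 29% = R$41064
  → R$129264

Book-profits minimum tax:
  Base (financial-statement income): R$639400
  Less exemption R$74000 → base R$565400
  R$565400 × 11% = R$62194

R$62194 ≤ R$129264, so no add-on is due.

R$0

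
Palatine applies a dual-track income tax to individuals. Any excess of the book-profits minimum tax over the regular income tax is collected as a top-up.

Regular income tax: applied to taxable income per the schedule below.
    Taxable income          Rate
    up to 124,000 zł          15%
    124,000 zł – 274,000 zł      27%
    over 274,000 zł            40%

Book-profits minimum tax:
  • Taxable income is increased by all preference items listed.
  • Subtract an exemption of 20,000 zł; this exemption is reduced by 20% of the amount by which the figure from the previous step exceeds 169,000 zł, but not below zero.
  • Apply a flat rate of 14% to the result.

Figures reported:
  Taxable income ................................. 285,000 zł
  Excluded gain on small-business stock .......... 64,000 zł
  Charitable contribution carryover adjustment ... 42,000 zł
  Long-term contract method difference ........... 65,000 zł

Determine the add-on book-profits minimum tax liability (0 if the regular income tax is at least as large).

340 zł

Regular income tax:
  124,000 zł × 15% = 18,600 zł
  150,000 zł × 27% = 40,500 zł
  11,000 zł × 40% = 4,400 zł
  → 63,500 zł

Book-profits minimum tax:
  Adjusted income: 285,000 zł + 64,000 zł + 42,000 zł + 65,000 zł = 456,000 zł
  Exemption: 20% × (456,000 zł − 169,000 zł) = 57,400 zł ≥ 20,000 zł, so the exemption is fully phased out
  Base: 456,000 zł − 0 zł = 456,000 zł
  456,000 zł × 14% = 63,840 zł

Excess of book-profits minimum tax over regular income tax: 63,840 zł − 63,500 zł = 340 zł.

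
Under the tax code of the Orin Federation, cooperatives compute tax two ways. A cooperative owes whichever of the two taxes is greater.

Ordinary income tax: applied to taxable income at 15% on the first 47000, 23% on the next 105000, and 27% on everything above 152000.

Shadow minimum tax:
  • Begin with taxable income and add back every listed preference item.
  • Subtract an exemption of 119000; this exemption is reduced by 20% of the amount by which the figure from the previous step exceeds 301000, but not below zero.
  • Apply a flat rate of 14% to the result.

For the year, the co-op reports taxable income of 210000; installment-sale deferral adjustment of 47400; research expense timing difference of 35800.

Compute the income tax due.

Shadow minimum tax:
  Adjusted income: 210000 + 47400 + 35800 = 293200
  Exemption: 293200 ≤ 301000, so full 119000 applies
  Base: 293200 − 119000 = 174200
  174200 × 14% = 24388

Ordinary income tax:
  47000 × 15% = 7050
  105000 × 23% = 24150
  58000 × 27% = 15660
  → 46860

46860 > 24388, so the ordinary income tax governs.

46860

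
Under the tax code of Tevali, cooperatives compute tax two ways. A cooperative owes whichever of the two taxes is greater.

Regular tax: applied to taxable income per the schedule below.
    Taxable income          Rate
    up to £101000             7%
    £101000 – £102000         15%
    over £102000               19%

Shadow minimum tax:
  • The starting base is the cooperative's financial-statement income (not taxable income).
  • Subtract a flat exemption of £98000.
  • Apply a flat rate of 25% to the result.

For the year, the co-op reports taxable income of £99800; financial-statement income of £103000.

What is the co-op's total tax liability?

Regular tax:
  £99800 × 7% = £6986

Shadow minimum tax:
  Base (financial-statement income): £103000
  Less exemption £98000 → base £5000
  £5000 × 25% = £1250

£6986 > £1250, so the regular tax governs.

£6986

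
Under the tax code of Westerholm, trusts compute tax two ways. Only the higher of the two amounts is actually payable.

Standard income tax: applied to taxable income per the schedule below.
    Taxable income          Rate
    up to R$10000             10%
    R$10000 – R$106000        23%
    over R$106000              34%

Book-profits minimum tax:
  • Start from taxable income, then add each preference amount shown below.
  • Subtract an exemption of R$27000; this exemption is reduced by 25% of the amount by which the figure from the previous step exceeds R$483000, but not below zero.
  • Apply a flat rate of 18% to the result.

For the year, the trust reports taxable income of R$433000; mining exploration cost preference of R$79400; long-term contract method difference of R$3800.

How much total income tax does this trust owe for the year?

R$134260

Standard income tax:
  R$10000 × 10% = R$1000
  R$96000 × 23% = R$22080
  R$327000 × 34% = R$111180
  → R$134260

Book-profits minimum tax:
  Adjusted income: R$433000 + R$79400 + R$3800 = R$516200
  Exemption: R$27000 − 25% × (R$516200 − R$483000) = R$27000 − R$8300 = R$18700
  Base: R$516200 − R$18700 = R$497500
  R$497500 × 18% = R$89550

R$134260 > R$89550, so the standard income tax governs.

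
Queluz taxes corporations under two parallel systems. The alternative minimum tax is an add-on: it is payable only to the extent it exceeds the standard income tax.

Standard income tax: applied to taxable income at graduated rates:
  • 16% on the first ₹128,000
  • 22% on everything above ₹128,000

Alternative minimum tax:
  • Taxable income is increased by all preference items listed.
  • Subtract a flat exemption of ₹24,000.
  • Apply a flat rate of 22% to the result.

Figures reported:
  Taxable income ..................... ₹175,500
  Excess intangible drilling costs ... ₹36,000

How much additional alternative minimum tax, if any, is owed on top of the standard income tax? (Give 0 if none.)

Standard income tax:
  ₹128,000 × 16% = ₹20,480
  ₹47,500 × 22% = ₹10,450
  → ₹30,930

Alternative minimum tax:
  Adjusted income: ₹175,500 + ₹36,000 = ₹211,500
  Less exemption ₹24,000 → base ₹187,500
  ₹187,500 × 22% = ₹41,250

Excess of alternative minimum tax over standard income tax: ₹41,250 − ₹30,930 = ₹10,320.

₹10,320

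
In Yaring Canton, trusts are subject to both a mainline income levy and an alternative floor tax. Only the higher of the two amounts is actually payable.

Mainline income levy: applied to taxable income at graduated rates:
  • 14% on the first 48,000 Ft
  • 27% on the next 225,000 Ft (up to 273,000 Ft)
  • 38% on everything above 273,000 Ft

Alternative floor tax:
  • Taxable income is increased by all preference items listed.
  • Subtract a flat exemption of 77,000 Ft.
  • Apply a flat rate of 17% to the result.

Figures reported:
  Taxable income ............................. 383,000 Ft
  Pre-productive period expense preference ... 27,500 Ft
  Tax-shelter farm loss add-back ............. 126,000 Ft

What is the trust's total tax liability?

Alternative floor tax:
  Adjusted income: 383,000 Ft + 27,500 Ft + 126,000 Ft = 536,500 Ft
  Less exemption 77,000 Ft → base 459,500 Ft
  459,500 Ft × 17% = 78,115 Ft

Mainline income levy:
  48,000 Ft × 14% = 6,720 Ft
  225,000 Ft × 27% = 60,750 Ft
  110,000 Ft × 38% = 41,800 Ft
  → 109,270 Ft

109,270 Ft > 78,115 Ft, so the mainline income levy governs.

109,270 Ft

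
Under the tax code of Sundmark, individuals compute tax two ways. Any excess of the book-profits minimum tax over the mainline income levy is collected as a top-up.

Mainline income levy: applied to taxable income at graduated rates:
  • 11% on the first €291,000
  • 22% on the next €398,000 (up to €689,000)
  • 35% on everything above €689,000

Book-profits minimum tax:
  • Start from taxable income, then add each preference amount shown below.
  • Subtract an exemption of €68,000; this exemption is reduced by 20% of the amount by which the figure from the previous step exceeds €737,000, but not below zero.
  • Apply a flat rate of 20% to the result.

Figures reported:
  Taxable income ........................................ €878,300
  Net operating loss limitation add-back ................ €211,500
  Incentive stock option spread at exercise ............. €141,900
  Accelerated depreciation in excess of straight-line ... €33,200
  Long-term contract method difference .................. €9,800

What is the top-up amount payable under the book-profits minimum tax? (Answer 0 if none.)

€69,115

Book-profits minimum tax:
  Adjusted income: €878,300 + €211,500 + €141,900 + €33,200 + €9,800 = €1,274,700
  Exemption: 20% × (€1,274,700 − €737,000) = €107,540 ≥ €68,000, so the exemption is fully phased out
  Base: €1,274,700 − €0 = €1,274,700
  €1,274,700 × 20% = €254,940

Mainline income levy:
  €291,000 × 11% = €32,010
  €398,000 × 22% = €87,560
  €189,300 × 35% = €66,255
  → €185,825

Excess of book-profits minimum tax over mainline income levy: €254,940 − €185,825 = €69,115.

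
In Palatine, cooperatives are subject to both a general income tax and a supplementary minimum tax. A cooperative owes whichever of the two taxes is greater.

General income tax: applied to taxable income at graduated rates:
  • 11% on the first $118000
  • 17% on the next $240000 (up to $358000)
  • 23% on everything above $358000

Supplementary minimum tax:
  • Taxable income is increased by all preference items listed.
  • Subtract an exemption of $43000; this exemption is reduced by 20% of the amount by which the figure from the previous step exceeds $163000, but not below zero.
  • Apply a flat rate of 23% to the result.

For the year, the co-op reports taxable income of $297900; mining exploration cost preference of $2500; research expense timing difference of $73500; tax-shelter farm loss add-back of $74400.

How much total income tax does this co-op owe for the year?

$103109

Supplementary minimum tax:
  Adjusted income: $297900 + $2500 + $73500 + $74400 = $448300
  Exemption: 20% × ($448300 − $163000) = $57060 ≥ $43000, so the exemption is fully phased out
  Base: $448300 − $0 = $448300
  $448300 × 23% = $103109

General income tax:
  $118000 × 11% = $12980
  $179900 × 17% = $30583
  → $43563

$103109 > $43563, so the supplementary minimum tax is the binding amount.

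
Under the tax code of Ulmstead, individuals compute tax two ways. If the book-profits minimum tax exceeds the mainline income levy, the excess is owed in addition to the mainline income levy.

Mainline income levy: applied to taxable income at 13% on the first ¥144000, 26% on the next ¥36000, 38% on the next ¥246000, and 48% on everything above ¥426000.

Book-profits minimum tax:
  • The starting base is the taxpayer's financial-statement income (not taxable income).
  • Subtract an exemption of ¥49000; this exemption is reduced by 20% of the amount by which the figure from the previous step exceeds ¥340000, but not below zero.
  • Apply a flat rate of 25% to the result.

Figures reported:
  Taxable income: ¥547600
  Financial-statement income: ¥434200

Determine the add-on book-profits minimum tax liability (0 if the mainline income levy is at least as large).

¥0

Mainline income levy:
  ¥144000 × 13% = ¥18720
  ¥36000 × 26% = ¥9360
  ¥246000 × 38% = ¥93480
  ¥121600 × 48% = ¥58368
  → ¥179928

Book-profits minimum tax:
  Base (financial-statement income): ¥434200
  Exemption: ¥49000 − 20% × (¥434200 − ¥340000) = ¥49000 − ¥18840 = ¥30160
  Base: ¥434200 − ¥30160 = ¥404040
  ¥404040 × 25% = ¥101010

¥101010 ≤ ¥179928, so no add-on is due.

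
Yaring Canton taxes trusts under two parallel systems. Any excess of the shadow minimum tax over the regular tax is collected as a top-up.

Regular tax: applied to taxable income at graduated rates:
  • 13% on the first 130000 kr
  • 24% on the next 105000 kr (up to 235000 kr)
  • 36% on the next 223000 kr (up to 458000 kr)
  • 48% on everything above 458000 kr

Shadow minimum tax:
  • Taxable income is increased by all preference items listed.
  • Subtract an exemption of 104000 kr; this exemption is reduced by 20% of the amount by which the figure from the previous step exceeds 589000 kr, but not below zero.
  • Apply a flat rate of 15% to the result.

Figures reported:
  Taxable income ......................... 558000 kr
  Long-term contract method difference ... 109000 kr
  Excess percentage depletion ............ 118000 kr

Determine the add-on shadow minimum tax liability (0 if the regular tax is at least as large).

0 kr

Regular tax:
  130000 kr × 13% = 16900 kr
  105000 kr × 24% = 25200 kr
  223000 kr × 36% = 80280 kr
  100000 kr × 48% = 48000 kr
  → 170380 kr

Shadow minimum tax:
  Adjusted income: 558000 kr + 109000 kr + 118000 kr = 785000 kr
  Exemption: 104000 kr − 20% × (785000 kr − 589000 kr) = 104000 kr − 39200 kr = 64800 kr
  Base: 785000 kr − 64800 kr = 720200 kr
  720200 kr × 15% = 108030 kr

108030 kr ≤ 170380 kr, so no add-on is due.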